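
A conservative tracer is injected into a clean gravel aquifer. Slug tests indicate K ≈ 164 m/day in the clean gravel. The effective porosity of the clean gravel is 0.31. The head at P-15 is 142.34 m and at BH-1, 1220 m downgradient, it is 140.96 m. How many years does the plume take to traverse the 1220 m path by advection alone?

5.58

Hydraulic gradient i = (142.34 − 140.96) / 1220 = 1.38 / 1220 = 0.001131.
Darcy flux q = K · i = 164.0 × 0.001131 = 0.1855 m/day.
Seepage velocity v = q / n_e = 0.1855 / 0.31 = 0.5984 m/day.
Travel time t = L / v = 1220 / 0.5984 = 2039 days = 5.582 years.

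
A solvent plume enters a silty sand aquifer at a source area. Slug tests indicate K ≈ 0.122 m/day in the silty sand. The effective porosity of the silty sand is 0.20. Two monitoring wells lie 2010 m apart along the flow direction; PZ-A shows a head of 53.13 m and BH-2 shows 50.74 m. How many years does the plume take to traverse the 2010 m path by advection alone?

Hydraulic gradient i = (53.13 − 50.74) / 2010 = 2.39 / 2010 = 0.001189.
Darcy flux q = K · i = 0.1220 × 0.001189 = 0.0001451 m/day.
Seepage velocity v = q / n_e = 0.0001451 / 0.20 = 0.0007253 m/day.
Travel time t = L / v = 2010 / 0.0007253 = 2.771e+06 days = 7587 years.

7590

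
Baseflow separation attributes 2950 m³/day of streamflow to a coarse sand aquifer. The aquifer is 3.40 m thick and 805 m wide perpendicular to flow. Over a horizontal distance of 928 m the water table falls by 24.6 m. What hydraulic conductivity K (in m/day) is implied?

Cross-sectional area A = 805 × 3.40 = 2737 m².
Hydraulic gradient i = Δh / L = 24.6 / 928 = 0.02651.
From Q = K·A·i, K = Q / (A·i) = 2950 / (2737 × 0.02651) = 40.66 m/day.

40.7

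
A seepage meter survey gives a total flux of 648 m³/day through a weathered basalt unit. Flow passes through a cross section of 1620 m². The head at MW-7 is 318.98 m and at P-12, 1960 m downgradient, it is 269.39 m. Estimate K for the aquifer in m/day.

15.8

Hydraulic gradient i = (318.98 − 269.39) / 1960 = 49.59 / 1960 = 0.02530.
From Q = K·A·i, K = Q / (A·i) = 648 / (1620 × 0.02530) = 15.81 m/day.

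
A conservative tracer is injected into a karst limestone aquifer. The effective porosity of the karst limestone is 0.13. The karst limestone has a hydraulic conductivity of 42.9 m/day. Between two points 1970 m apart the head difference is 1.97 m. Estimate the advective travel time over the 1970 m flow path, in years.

16.3

Hydraulic gradient i = Δh / L = 1.97 / 1970 = 0.001000.
Darcy flux q = K · i = 42.90 × 0.001000 = 0.04290 m/day.
Seepage velocity v = q / n_e = 0.04290 / 0.13 = 0.3300 m/day.
Travel time t = L / v = 1970 / 0.3300 = 5970 days = 16.34 years.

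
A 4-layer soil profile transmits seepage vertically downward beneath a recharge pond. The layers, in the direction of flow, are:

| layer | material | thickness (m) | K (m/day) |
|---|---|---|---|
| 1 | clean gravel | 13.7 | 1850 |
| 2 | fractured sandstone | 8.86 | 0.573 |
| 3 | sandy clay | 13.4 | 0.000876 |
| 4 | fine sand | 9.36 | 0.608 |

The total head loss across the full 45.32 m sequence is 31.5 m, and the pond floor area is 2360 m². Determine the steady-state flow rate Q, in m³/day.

Flow is perpendicular to layering, so the layers act in series and the equivalent K is the thickness-weighted harmonic mean.
Total thickness L = 13.7 + 8.86 + 13.4 + 9.36 = 45.32 m.
Σ(b_i/K_i) = 13.7/1850 + 8.86/0.573 + 13.4/0.000876 + 9.36/0.608 = 15328 d.
K_eq = L / Σ(b_i/K_i) = 45.32 / 15328 = 0.002957 m/day.
Q = K_eq · A · (Δh/L) = 0.002957 × 2360 × (31.5/45.32) = 4.850 m³/day.

4.85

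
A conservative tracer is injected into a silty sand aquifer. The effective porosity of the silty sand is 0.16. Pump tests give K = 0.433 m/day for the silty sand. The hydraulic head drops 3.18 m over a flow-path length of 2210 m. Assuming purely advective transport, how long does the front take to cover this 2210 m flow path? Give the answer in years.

Hydraulic gradient i = Δh / L = 3.18 / 2210 = 0.001439.
Darcy flux q = K · i = 0.4330 × 0.001439 = 0.0006230 m/day.
Seepage velocity v = q / n_e = 0.0006230 / 0.16 = 0.003894 m/day.
Travel time t = L / v = 2210 / 0.003894 = 5.675e+05 days = 1554 years.

1550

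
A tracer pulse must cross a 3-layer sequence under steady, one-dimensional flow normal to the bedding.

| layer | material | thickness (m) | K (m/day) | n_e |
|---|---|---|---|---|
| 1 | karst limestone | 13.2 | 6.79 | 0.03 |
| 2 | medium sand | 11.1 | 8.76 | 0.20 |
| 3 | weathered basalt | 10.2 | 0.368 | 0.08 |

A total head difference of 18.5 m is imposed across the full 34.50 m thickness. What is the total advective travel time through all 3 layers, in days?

5.74

With flow normal to the layers, continuity requires the same specific discharge q through every layer.
Σ(b_i/K_i) = 13.2/6.79 + 11.1/8.76 + 10.2/0.368 = 30.93 d.
q = Δh / Σ(b_i/K_i) = 18.5 / 30.93 = 0.5982 m/day.
In each layer the seepage velocity is v_i = q/n_i, so the layer transit time is t_i = b_i·n_i / q:
  layer 1 (karst limestone): t_1 = 13.2 × 0.03 / 0.5982 = 0.6620 d
  layer 2 (medium sand): t_2 = 11.1 × 0.20 / 0.5982 = 3.711 d
  layer 3 (weathered basalt): t_3 = 10.2 × 0.08 / 0.5982 = 1.364 d
Total t = Σ t_i = 5.738 days.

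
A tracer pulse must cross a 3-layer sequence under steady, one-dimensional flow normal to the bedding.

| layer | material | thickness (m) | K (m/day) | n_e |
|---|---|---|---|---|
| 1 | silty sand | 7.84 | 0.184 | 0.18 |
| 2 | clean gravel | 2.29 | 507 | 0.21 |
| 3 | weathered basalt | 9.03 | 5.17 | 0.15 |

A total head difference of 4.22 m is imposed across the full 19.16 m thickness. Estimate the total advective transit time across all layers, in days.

34.1

With flow normal to the layers, continuity requires the same specific discharge q through every layer.
Σ(b_i/K_i) = 7.84/0.184 + 2.29/507 + 9.03/5.17 = 44.36 d.
q = Δh / Σ(b_i/K_i) = 4.22 / 44.36 = 0.09513 m/day.
In each layer the seepage velocity is v_i = q/n_i, so the layer transit time is t_i = b_i·n_i / q:
  layer 1 (silty sand): t_1 = 7.84 × 0.18 / 0.09513 = 14.83 d
  layer 2 (clean gravel): t_2 = 2.29 × 0.21 / 0.09513 = 5.055 d
  layer 3 (weathered basalt): t_3 = 9.03 × 0.15 / 0.09513 = 14.24 d
Total t = Σ t_i = 34.13 days.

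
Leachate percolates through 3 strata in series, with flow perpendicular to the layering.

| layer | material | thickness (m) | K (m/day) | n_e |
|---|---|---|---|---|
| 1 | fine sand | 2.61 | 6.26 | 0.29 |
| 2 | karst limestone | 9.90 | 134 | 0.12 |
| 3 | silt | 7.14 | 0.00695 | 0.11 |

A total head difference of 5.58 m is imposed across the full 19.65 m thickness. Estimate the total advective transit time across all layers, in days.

With flow normal to the layers, continuity requires the same specific discharge q through every layer.
Σ(b_i/K_i) = 2.61/6.26 + 9.90/134 + 7.14/0.00695 = 1028 d.
q = Δh / Σ(b_i/K_i) = 5.58 / 1028 = 0.005429 m/day.
In each layer the seepage velocity is v_i = q/n_i, so the layer transit time is t_i = b_i·n_i / q:
  layer 1 (fine sand): t_1 = 2.61 × 0.29 / 0.005429 = 139.4 d
  layer 2 (karst limestone): t_2 = 9.90 × 0.12 / 0.005429 = 218.8 d
  layer 3 (silt): t_3 = 7.14 × 0.11 / 0.005429 = 144.7 d
Total t = Σ t_i = 502.9 days.

503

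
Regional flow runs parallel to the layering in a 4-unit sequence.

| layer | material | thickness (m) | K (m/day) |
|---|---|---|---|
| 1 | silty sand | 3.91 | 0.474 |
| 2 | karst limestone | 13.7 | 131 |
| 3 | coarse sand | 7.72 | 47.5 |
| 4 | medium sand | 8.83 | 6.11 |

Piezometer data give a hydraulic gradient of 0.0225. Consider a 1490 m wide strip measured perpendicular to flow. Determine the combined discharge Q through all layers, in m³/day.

Flow is parallel to layering, so each bed carries its own Darcy discharge and the transmissivities add.
Σ(K_i·b_i) = 0.474×3.91 + 131×13.7 + 47.5×7.72 + 6.11×8.83 = 2217 m²/day.
Hydraulic gradient i = 0.0225.
Q = Σ(K_i·b_i) · W · i = 2217 × 1490 × 0.02250 = 74332 m³/day.

74300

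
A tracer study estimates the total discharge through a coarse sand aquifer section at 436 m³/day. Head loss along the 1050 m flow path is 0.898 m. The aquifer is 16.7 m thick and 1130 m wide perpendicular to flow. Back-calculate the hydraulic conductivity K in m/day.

Cross-sectional area A = 1130 × 16.7 = 18871 m².
Hydraulic gradient i = Δh / L = 0.898 / 1050 = 0.0008552.
From Q = K·A·i, K = Q / (A·i) = 436 / (18871 × 0.0008552) = 27.01 m/day.

27.0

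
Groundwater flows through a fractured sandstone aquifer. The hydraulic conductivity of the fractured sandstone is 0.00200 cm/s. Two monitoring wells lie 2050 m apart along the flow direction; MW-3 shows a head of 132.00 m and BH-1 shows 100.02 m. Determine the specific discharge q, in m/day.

Convert K: 0.00200 cm/s × 864 = 1.728 m/day.
Hydraulic gradient i = (132.00 − 100.02) / 2050 = 31.98 / 2050 = 0.01560.
Specific discharge q = K · i = 1.728 × 0.01560 = 0.02696 m/day.

0.0270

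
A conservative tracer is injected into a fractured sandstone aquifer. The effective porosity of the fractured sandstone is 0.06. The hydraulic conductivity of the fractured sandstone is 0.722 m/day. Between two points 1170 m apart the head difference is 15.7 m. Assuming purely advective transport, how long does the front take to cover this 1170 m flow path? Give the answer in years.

19.8

Hydraulic gradient i = Δh / L = 15.7 / 1170 = 0.01342.
Darcy flux q = K · i = 0.7220 × 0.01342 = 0.009688 m/day.
Seepage velocity v = q / n_e = 0.009688 / 0.06 = 0.1615 m/day.
Travel time t = L / v = 1170 / 0.1615 = 7246 days = 19.84 years.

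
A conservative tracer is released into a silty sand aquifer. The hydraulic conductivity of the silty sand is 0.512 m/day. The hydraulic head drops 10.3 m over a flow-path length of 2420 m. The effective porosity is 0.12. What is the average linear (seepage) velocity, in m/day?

Hydraulic gradient i = Δh / L = 10.3 / 2420 = 0.004256.
Darcy flux q = K · i = 0.5120 × 0.004256 = 0.002179 m/day.
Seepage velocity v = q / n_e = 0.002179 / 0.12 = 0.01816 m/day.

0.0182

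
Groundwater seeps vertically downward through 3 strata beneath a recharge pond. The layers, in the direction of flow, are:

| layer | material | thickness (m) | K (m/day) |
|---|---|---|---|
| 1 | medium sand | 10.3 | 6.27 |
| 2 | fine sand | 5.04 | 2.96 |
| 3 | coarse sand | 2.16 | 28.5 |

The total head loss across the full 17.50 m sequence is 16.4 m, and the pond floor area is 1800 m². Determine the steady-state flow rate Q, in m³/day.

8630

Flow is perpendicular to layering, so the layers act in series and the equivalent K is the thickness-weighted harmonic mean.
Total thickness L = 10.3 + 5.04 + 2.16 = 17.50 m.
Σ(b_i/K_i) = 10.3/6.27 + 5.04/2.96 + 2.16/28.5 = 3.421 d.
K_eq = L / Σ(b_i/K_i) = 17.50 / 3.421 = 5.115 m/day.
Q = K_eq · A · (Δh/L) = 5.115 × 1800 × (16.4/17.50) = 8628 m³/day.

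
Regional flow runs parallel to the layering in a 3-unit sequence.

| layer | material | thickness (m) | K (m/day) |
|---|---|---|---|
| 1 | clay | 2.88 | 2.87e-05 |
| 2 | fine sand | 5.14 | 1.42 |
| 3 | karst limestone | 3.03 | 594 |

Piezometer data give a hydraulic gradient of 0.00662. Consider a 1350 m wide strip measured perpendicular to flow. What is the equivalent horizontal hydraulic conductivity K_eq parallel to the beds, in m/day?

Flow is parallel to layering, so each bed carries its own Darcy discharge and the transmissivities add.
Σ(K_i·b_i) = 2.87e-05×2.88 + 1.42×5.14 + 594×3.03 = 1807 m²/day.
Total thickness b = 11.05 m, so K_eq = Σ(K_i·b_i)/b = 163.5 m/day.

164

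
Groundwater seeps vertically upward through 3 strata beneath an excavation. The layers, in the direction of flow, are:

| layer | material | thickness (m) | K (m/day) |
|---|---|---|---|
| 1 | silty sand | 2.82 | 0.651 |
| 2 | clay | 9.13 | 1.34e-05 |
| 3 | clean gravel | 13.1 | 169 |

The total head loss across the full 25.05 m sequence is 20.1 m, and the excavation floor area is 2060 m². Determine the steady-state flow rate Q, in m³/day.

Flow is perpendicular to layering, so the layers act in series and the equivalent K is the thickness-weighted harmonic mean.
Total thickness L = 2.82 + 9.13 + 13.1 = 25.05 m.
Σ(b_i/K_i) = 2.82/0.651 + 9.13/1.34e-05 + 13.1/169 = 6.813e+05 d.
K_eq = L / Σ(b_i/K_i) = 25.05 / 6.813e+05 = 3.677e-05 m/day.
Q = K_eq · A · (Δh/L) = 3.677e-05 × 2060 × (20.1/25.05) = 0.06077 m³/day.

0.0608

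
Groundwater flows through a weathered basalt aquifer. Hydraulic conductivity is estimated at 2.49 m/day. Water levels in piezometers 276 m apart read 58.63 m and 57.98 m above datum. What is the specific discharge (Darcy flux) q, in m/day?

Hydraulic gradient i = (58.63 − 57.98) / 276 = 0.65 / 276 = 0.002355.
Specific discharge q = K · i = 2.490 × 0.002355 = 0.005864 m/day.

0.00586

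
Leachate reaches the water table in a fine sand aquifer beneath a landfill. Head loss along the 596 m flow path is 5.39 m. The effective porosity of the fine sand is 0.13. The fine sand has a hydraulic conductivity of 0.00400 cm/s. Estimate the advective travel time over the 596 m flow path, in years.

6.79

Convert K: 0.00400 cm/s × 864 = 3.456 m/day.
Hydraulic gradient i = Δh / L = 5.39 / 596 = 0.009044.
Darcy flux q = K · i = 3.456 × 0.009044 = 0.03125 m/day.
Seepage velocity v = q / n_e = 0.03125 / 0.13 = 0.2404 m/day.
Travel time t = L / v = 596 / 0.2404 = 2479 days = 6.787 years.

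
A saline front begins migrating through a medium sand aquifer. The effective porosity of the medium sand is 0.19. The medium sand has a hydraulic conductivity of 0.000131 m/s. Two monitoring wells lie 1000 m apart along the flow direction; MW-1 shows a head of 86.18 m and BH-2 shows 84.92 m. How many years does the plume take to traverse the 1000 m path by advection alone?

Convert K: 0.000131 m/s × 86400 = 11.32 m/day.
Hydraulic gradient i = (86.18 − 84.92) / 1000 = 1.26 / 1000 = 0.001260.
Darcy flux q = K · i = 11.32 × 0.001260 = 0.01426 m/day.
Seepage velocity v = q / n_e = 0.01426 / 0.19 = 0.07506 m/day.
Travel time t = L / v = 1000 / 0.07506 = 13323 days = 36.48 years.

36.5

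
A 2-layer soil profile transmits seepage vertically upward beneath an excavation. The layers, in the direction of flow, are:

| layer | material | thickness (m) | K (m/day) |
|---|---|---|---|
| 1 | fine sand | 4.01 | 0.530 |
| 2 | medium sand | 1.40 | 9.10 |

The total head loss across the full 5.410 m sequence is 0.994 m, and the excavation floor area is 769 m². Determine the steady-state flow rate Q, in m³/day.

Flow is perpendicular to layering, so the layers act in series and the equivalent K is the thickness-weighted harmonic mean.
Total thickness L = 4.01 + 1.40 = 5.410 m.
Σ(b_i/K_i) = 4.01/0.530 + 1.40/9.10 = 7.720 d.
K_eq = L / Σ(b_i/K_i) = 5.410 / 7.720 = 0.7008 m/day.
Q = K_eq · A · (Δh/L) = 0.7008 × 769 × (0.994/5.410) = 99.02 m³/day.

99.0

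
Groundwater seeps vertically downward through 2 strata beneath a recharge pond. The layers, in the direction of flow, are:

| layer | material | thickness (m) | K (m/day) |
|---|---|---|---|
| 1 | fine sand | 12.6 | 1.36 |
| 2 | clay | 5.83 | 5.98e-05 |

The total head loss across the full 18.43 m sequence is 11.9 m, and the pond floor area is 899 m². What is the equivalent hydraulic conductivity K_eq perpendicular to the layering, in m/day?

0.000189

Flow is perpendicular to layering, so the layers act in series and the equivalent K is the thickness-weighted harmonic mean.
Total thickness L = 12.6 + 5.83 = 18.43 m.
Σ(b_i/K_i) = 12.6/1.36 + 5.83/5.98e-05 = 97501 d.
K_eq = L / Σ(b_i/K_i) = 18.43 / 97501 = 0.0001890 m/day.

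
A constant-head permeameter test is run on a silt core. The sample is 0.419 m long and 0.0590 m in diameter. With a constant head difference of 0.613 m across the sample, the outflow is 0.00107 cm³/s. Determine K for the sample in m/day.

Cross-sectional area A = π·(d/2)² = π × (0.0590/2)² = 0.002734 m².
Convert discharge: 0.00107 cm³/s = 1.070e-09 m³/s.
Darcy's law rearranged: K = Q·L / (A·Δh) = 1.070e-09 × 0.419 / (0.002734 × 0.613) = 2.675e-07 m/s = 0.02311 m/day.

0.0231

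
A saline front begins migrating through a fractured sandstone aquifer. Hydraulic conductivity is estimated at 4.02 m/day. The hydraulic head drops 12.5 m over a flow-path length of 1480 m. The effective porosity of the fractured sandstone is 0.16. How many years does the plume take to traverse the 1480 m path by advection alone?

Hydraulic gradient i = Δh / L = 12.5 / 1480 = 0.008446.
Darcy flux q = K · i = 4.020 × 0.008446 = 0.03395 m/day.
Seepage velocity v = q / n_e = 0.03395 / 0.16 = 0.2122 m/day.
Travel time t = L / v = 1480 / 0.2122 = 6974 days = 19.09 years.

19.1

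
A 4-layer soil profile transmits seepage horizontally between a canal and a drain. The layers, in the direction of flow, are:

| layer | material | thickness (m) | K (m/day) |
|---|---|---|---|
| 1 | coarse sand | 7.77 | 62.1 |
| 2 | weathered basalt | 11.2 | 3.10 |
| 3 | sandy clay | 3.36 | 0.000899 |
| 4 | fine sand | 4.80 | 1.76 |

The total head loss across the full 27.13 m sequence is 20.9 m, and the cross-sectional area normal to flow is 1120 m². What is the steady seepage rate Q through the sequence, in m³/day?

Flow is perpendicular to layering, so the layers act in series and the equivalent K is the thickness-weighted harmonic mean.
Total thickness L = 7.77 + 11.2 + 3.36 + 4.80 = 27.13 m.
Σ(b_i/K_i) = 7.77/62.1 + 11.2/3.10 + 3.36/0.000899 + 4.80/1.76 = 3744 d.
K_eq = L / Σ(b_i/K_i) = 27.13 / 3744 = 0.007246 m/day.
Q = K_eq · A · (Δh/L) = 0.007246 × 1120 × (20.9/27.13) = 6.252 m³/day.

6.25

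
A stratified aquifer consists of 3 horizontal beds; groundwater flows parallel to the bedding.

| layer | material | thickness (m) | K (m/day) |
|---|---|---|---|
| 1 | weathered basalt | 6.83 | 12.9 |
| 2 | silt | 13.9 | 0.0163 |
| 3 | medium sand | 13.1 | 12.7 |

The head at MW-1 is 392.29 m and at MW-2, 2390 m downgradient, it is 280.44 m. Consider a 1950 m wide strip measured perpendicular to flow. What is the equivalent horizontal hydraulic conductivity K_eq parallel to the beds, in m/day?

Flow is parallel to layering, so each bed carries its own Darcy discharge and the transmissivities add.
Σ(K_i·b_i) = 12.9×6.83 + 0.0163×13.9 + 12.7×13.1 = 254.7 m²/day.
Total thickness b = 33.83 m, so K_eq = Σ(K_i·b_i)/b = 7.529 m/day.

7.53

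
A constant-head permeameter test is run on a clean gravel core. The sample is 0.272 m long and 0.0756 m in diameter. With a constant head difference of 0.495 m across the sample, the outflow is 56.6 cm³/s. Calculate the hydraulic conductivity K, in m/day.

599

Cross-sectional area A = π·(d/2)² = π × (0.0756/2)² = 0.004489 m².
Convert discharge: 56.6 cm³/s = 5.660e-05 m³/s.
Darcy's law rearranged: K = Q·L / (A·Δh) = 5.660e-05 × 0.272 / (0.004489 × 0.495) = 0.006929 m/s = 598.6 m/day.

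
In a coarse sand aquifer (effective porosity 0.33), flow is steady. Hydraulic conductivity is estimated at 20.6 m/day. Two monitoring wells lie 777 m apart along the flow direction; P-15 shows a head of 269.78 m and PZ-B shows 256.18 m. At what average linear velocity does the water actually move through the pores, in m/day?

1.09

Hydraulic gradient i = (269.78 − 256.18) / 777 = 13.6 / 777 = 0.01750.
Darcy flux q = K · i = 20.60 × 0.01750 = 0.3606 m/day.
Seepage velocity v = q / n_e = 0.3606 / 0.33 = 1.093 m/day.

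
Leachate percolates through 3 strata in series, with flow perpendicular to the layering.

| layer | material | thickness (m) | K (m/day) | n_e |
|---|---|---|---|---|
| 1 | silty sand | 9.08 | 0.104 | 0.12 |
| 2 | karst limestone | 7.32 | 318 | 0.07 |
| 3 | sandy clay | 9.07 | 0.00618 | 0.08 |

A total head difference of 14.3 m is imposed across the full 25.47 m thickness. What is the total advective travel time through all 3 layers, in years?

0.693

With flow normal to the layers, continuity requires the same specific discharge q through every layer.
Σ(b_i/K_i) = 9.08/0.104 + 7.32/318 + 9.07/0.00618 = 1555 d.
q = Δh / Σ(b_i/K_i) = 14.3 / 1555 = 0.009196 m/day.
In each layer the seepage velocity is v_i = q/n_i, so the layer transit time is t_i = b_i·n_i / q:
  layer 1 (silty sand): t_1 = 9.08 × 0.12 / 0.009196 = 118.5 d
  layer 2 (karst limestone): t_2 = 7.32 × 0.07 / 0.009196 = 55.72 d
  layer 3 (sandy clay): t_3 = 9.07 × 0.08 / 0.009196 = 78.90 d
Total t = Σ t_i = 253.1 days = 0.6930 years.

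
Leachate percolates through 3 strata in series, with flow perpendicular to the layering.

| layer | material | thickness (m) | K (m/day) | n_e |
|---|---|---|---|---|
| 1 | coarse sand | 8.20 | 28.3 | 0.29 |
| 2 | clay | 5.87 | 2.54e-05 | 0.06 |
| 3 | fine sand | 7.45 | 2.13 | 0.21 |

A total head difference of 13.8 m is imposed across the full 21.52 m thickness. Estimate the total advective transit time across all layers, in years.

197

With flow normal to the layers, continuity requires the same specific discharge q through every layer.
Σ(b_i/K_i) = 8.20/28.3 + 5.87/2.54e-05 + 7.45/2.13 = 2.311e+05 d.
q = Δh / Σ(b_i/K_i) = 13.8 / 2.311e+05 = 5.971e-05 m/day.
In each layer the seepage velocity is v_i = q/n_i, so the layer transit time is t_i = b_i·n_i / q:
  layer 1 (coarse sand): t_1 = 8.20 × 0.29 / 5.971e-05 = 39824 d
  layer 2 (clay): t_2 = 5.87 × 0.06 / 5.971e-05 = 5898 d
  layer 3 (fine sand): t_3 = 7.45 × 0.21 / 5.971e-05 = 26200 d
Total t = Σ t_i = 71923 days = 196.9 years.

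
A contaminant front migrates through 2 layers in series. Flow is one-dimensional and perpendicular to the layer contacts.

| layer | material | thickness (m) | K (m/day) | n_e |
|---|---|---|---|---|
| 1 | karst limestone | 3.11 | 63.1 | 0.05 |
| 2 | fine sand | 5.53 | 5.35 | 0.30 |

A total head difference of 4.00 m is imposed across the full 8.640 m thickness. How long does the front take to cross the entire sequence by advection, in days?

0.491

With flow normal to the layers, continuity requires the same specific discharge q through every layer.
Σ(b_i/K_i) = 3.11/63.1 + 5.53/5.35 = 1.083 d.
q = Δh / Σ(b_i/K_i) = 4.00 / 1.083 = 3.694 m/day.
In each layer the seepage velocity is v_i = q/n_i, so the layer transit time is t_i = b_i·n_i / q:
  layer 1 (karst limestone): t_1 = 3.11 × 0.05 / 3.694 = 0.04210 d
  layer 2 (fine sand): t_2 = 5.53 × 0.30 / 3.694 = 0.4491 d
Total t = Σ t_i = 0.4912 days.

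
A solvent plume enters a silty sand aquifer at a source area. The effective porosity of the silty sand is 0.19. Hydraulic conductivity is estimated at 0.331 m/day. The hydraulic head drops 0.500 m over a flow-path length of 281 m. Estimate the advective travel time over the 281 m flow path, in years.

Hydraulic gradient i = Δh / L = 0.500 / 281 = 0.001779.
Darcy flux q = K · i = 0.3310 × 0.001779 = 0.0005890 m/day.
Seepage velocity v = q / n_e = 0.0005890 / 0.19 = 0.003100 m/day.
Travel time t = L / v = 281 / 0.003100 = 90650 days = 248.2 years.

248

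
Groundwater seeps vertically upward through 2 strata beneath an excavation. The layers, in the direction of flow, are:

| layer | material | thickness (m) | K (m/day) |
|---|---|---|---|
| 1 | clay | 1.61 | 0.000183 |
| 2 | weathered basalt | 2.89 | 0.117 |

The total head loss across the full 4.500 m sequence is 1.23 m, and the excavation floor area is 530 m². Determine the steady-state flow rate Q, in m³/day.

Flow is perpendicular to layering, so the layers act in series and the equivalent K is the thickness-weighted harmonic mean.
Total thickness L = 1.61 + 2.89 = 4.500 m.
Σ(b_i/K_i) = 1.61/0.000183 + 2.89/0.117 = 8823 d.
K_eq = L / Σ(b_i/K_i) = 4.500 / 8823 = 0.0005101 m/day.
Q = K_eq · A · (Δh/L) = 0.0005101 × 530 × (1.23/4.500) = 0.07389 m³/day.

0.0739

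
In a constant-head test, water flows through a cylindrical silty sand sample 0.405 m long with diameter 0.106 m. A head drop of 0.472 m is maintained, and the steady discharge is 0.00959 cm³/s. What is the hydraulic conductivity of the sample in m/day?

Cross-sectional area A = π·(d/2)² = π × (0.106/2)² = 0.008825 m².
Convert discharge: 0.00959 cm³/s = 9.590e-09 m³/s.
Darcy's law rearranged: K = Q·L / (A·Δh) = 9.590e-09 × 0.405 / (0.008825 × 0.472) = 9.325e-07 m/s = 0.08056 m/day.

0.0806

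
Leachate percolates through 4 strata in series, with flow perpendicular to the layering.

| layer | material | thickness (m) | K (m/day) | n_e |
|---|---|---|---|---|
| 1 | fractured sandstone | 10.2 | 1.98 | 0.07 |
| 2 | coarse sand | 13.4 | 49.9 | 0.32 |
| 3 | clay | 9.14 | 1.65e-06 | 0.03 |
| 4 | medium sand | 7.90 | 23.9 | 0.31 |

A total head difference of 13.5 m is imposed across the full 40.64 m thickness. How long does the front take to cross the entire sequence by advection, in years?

With flow normal to the layers, continuity requires the same specific discharge q through every layer.
Σ(b_i/K_i) = 10.2/1.98 + 13.4/49.9 + 9.14/1.65e-06 + 7.90/23.9 = 5.539e+06 d.
q = Δh / Σ(b_i/K_i) = 13.5 / 5.539e+06 = 2.437e-06 m/day.
In each layer the seepage velocity is v_i = q/n_i, so the layer transit time is t_i = b_i·n_i / q:
  layer 1 (fractured sandstone): t_1 = 10.2 × 0.07 / 2.437e-06 = 2.930e+05 d
  layer 2 (coarse sand): t_2 = 13.4 × 0.32 / 2.437e-06 = 1.759e+06 d
  layer 3 (clay): t_3 = 9.14 × 0.03 / 2.437e-06 = 1.125e+05 d
  layer 4 (medium sand): t_4 = 7.90 × 0.31 / 2.437e-06 = 1.005e+06 d
Total t = Σ t_i = 3.170e+06 days = 8679 years.

8680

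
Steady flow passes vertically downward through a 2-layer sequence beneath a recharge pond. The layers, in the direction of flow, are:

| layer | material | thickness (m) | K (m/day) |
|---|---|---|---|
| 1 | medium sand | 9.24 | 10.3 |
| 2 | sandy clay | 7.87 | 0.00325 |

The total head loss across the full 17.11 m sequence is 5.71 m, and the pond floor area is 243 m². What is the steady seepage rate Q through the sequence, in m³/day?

Flow is perpendicular to layering, so the layers act in series and the equivalent K is the thickness-weighted harmonic mean.
Total thickness L = 9.24 + 7.87 = 17.11 m.
Σ(b_i/K_i) = 9.24/10.3 + 7.87/0.00325 = 2422 d.
K_eq = L / Σ(b_i/K_i) = 17.11 / 2422 = 0.007063 m/day.
Q = K_eq · A · (Δh/L) = 0.007063 × 243 × (5.71/17.11) = 0.5728 m³/day.

0.573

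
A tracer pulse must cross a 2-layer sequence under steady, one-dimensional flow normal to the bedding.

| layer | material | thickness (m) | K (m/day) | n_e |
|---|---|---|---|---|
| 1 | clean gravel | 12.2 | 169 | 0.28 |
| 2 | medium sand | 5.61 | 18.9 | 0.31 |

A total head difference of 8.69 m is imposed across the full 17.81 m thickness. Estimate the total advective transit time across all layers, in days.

0.219

With flow normal to the layers, continuity requires the same specific discharge q through every layer.
Σ(b_i/K_i) = 12.2/169 + 5.61/18.9 = 0.3690 d.
q = Δh / Σ(b_i/K_i) = 8.69 / 0.3690 = 23.55 m/day.
In each layer the seepage velocity is v_i = q/n_i, so the layer transit time is t_i = b_i·n_i / q:
  layer 1 (clean gravel): t_1 = 12.2 × 0.28 / 23.55 = 0.1451 d
  layer 2 (medium sand): t_2 = 5.61 × 0.31 / 23.55 = 0.07385 d
Total t = Σ t_i = 0.2189 days.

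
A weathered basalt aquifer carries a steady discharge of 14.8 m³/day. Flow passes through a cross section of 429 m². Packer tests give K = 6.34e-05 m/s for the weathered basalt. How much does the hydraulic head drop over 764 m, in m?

Convert K: 6.34e-05 m/s × 86400 = 5.478 m/day.
From Q = K·A·i, i = Q / (K·A) = 14.8 / (5.478 × 429.0) = 0.006298.
Head loss Δh = i · L = 0.006298 × 764 = 4.812 m.

4.81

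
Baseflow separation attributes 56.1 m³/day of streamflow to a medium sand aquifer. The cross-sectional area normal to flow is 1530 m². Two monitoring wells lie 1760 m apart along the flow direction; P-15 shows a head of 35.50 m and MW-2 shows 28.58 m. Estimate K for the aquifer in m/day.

Hydraulic gradient i = (35.50 − 28.58) / 1760 = 6.92 / 1760 = 0.003932.
From Q = K·A·i, K = Q / (A·i) = 56.1 / (1530 × 0.003932) = 9.326 m/day.

9.33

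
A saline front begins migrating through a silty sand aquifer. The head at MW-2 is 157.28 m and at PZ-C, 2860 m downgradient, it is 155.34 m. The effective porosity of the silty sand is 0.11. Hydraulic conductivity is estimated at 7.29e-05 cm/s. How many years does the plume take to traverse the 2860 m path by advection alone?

20200

Convert K: 7.29e-05 cm/s × 864 = 0.06299 m/day.
Hydraulic gradient i = (157.28 − 155.34) / 2860 = 1.94 / 2860 = 0.0006783.
Darcy flux q = K · i = 0.06299 × 0.0006783 = 4.272e-05 m/day.
Seepage velocity v = q / n_e = 4.272e-05 / 0.11 = 0.0003884 m/day.
Travel time t = L / v = 2860 / 0.0003884 = 7.363e+06 days = 20160 years.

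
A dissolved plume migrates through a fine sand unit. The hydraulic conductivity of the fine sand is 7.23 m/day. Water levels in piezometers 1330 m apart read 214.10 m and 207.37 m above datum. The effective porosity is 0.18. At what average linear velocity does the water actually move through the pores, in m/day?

Hydraulic gradient i = (214.10 − 207.37) / 1330 = 6.73 / 1330 = 0.005060.
Darcy flux q = K · i = 7.230 × 0.005060 = 0.03658 m/day.
Seepage velocity v = q / n_e = 0.03658 / 0.18 = 0.2032 m/day.

0.203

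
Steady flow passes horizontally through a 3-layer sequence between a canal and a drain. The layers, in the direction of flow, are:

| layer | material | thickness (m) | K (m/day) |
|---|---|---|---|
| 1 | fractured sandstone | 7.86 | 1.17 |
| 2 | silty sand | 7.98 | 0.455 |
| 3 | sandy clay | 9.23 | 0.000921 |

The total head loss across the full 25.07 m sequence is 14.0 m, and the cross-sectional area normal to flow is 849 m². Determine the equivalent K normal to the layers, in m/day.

0.00250

Flow is perpendicular to layering, so the layers act in series and the equivalent K is the thickness-weighted harmonic mean.
Total thickness L = 7.86 + 7.98 + 9.23 = 25.07 m.
Σ(b_i/K_i) = 7.86/1.17 + 7.98/0.455 + 9.23/0.000921 = 10046 d.
K_eq = L / Σ(b_i/K_i) = 25.07 / 10046 = 0.002496 m/day.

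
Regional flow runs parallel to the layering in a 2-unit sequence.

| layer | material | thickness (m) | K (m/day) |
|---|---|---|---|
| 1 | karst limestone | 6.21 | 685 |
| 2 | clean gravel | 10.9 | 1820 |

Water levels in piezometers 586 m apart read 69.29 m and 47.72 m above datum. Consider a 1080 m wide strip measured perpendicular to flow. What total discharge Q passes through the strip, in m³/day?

958000

Flow is parallel to layering, so each bed carries its own Darcy discharge and the transmissivities add.
Σ(K_i·b_i) = 685×6.21 + 1820×10.9 = 24092 m²/day.
Hydraulic gradient i = (69.29 − 47.72) / 586 = 21.57 / 586 = 0.03681.
Q = Σ(K_i·b_i) · W · i = 24092 × 1080 × 0.03681 = 9.577e+05 m³/day.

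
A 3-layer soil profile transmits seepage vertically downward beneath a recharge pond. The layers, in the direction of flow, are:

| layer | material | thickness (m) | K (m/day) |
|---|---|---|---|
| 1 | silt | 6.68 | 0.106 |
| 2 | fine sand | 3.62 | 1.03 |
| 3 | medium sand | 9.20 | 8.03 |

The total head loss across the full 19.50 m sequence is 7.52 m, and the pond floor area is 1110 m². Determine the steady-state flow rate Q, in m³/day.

123

Flow is perpendicular to layering, so the layers act in series and the equivalent K is the thickness-weighted harmonic mean.
Total thickness L = 6.68 + 3.62 + 9.20 = 19.50 m.
Σ(b_i/K_i) = 6.68/0.106 + 3.62/1.03 + 9.20/8.03 = 67.68 d.
K_eq = L / Σ(b_i/K_i) = 19.50 / 67.68 = 0.2881 m/day.
Q = K_eq · A · (Δh/L) = 0.2881 × 1110 × (7.52/19.50) = 123.3 m³/day.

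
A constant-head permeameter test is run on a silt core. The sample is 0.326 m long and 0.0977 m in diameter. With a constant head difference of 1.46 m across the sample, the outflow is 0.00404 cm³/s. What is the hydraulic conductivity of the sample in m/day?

Cross-sectional area A = π·(d/2)² = π × (0.0977/2)² = 0.007497 m².
Convert discharge: 0.00404 cm³/s = 4.040e-09 m³/s.
Darcy's law rearranged: K = Q·L / (A·Δh) = 4.040e-09 × 0.326 / (0.007497 × 1.46) = 1.203e-07 m/s = 0.01040 m/day.

0.0104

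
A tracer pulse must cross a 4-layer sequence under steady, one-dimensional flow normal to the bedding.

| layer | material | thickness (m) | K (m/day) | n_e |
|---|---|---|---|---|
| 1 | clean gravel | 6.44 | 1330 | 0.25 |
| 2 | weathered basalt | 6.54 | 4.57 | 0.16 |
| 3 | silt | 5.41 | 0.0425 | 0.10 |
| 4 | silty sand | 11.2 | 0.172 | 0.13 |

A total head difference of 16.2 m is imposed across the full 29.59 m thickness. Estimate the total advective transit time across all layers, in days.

55.7

With flow normal to the layers, continuity requires the same specific discharge q through every layer.
Σ(b_i/K_i) = 6.44/1330 + 6.54/4.57 + 5.41/0.0425 + 11.2/0.172 = 193.8 d.
q = Δh / Σ(b_i/K_i) = 16.2 / 193.8 = 0.08357 m/day.
In each layer the seepage velocity is v_i = q/n_i, so the layer transit time is t_i = b_i·n_i / q:
  layer 1 (clean gravel): t_1 = 6.44 × 0.25 / 0.08357 = 19.26 d
  layer 2 (weathered basalt): t_2 = 6.54 × 0.16 / 0.08357 = 12.52 d
  layer 3 (silt): t_3 = 5.41 × 0.10 / 0.08357 = 6.474 d
  layer 4 (silty sand): t_4 = 11.2 × 0.13 / 0.08357 = 17.42 d
Total t = Σ t_i = 55.68 days.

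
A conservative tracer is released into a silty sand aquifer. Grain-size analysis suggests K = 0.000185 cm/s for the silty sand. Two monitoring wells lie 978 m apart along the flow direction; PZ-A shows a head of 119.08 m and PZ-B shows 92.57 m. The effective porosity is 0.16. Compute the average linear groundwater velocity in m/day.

0.0271

Convert K: 0.000185 cm/s × 864 = 0.1598 m/day.
Hydraulic gradient i = (119.08 − 92.57) / 978 = 26.51 / 978 = 0.02711.
Darcy flux q = K · i = 0.1598 × 0.02711 = 0.004333 m/day.
Seepage velocity v = q / n_e = 0.004333 / 0.16 = 0.02708 m/day.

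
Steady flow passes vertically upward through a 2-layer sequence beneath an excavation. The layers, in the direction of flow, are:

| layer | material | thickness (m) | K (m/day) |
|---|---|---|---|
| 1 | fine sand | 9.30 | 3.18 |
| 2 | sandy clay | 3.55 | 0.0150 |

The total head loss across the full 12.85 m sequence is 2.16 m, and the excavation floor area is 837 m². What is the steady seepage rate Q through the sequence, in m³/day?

7.55

Flow is perpendicular to layering, so the layers act in series and the equivalent K is the thickness-weighted harmonic mean.
Total thickness L = 9.30 + 3.55 = 12.85 m.
Σ(b_i/K_i) = 9.30/3.18 + 3.55/0.0150 = 239.6 d.
K_eq = L / Σ(b_i/K_i) = 12.85 / 239.6 = 0.05363 m/day.
Q = K_eq · A · (Δh/L) = 0.05363 × 837 × (2.16/12.85) = 7.546 m³/day.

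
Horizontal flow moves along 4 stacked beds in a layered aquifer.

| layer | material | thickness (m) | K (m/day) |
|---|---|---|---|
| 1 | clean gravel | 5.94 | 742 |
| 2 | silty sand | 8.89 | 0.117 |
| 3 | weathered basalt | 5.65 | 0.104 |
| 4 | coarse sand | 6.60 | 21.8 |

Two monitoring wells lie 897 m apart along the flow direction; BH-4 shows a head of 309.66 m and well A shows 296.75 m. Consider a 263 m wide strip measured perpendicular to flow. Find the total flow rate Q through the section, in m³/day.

Flow is parallel to layering, so each bed carries its own Darcy discharge and the transmissivities add.
Σ(K_i·b_i) = 742×5.94 + 0.117×8.89 + 0.104×5.65 + 21.8×6.60 = 4553 m²/day.
Hydraulic gradient i = (309.66 − 296.75) / 897 = 12.91 / 897 = 0.01439.
Q = Σ(K_i·b_i) · W · i = 4553 × 263 × 0.01439 = 17234 m³/day.

17200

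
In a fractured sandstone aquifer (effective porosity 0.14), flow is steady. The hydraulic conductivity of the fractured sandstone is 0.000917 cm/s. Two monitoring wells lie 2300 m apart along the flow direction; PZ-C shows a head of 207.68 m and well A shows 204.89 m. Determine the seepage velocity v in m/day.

Convert K: 0.000917 cm/s × 864 = 0.7923 m/day.
Hydraulic gradient i = (207.68 − 204.89) / 2300 = 2.79 / 2300 = 0.001213.
Darcy flux q = K · i = 0.7923 × 0.001213 = 0.0009611 m/day.
Seepage velocity v = q / n_e = 0.0009611 / 0.14 = 0.006865 m/day.

0.00686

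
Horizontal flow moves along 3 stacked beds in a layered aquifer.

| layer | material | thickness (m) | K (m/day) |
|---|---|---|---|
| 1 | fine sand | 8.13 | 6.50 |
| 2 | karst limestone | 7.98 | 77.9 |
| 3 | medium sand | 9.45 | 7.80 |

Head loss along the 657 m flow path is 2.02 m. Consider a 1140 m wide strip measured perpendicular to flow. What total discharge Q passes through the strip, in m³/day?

Flow is parallel to layering, so each bed carries its own Darcy discharge and the transmissivities add.
Σ(K_i·b_i) = 6.50×8.13 + 77.9×7.98 + 7.80×9.45 = 748.2 m²/day.
Hydraulic gradient i = Δh / L = 2.02 / 657 = 0.003075.
Q = Σ(K_i·b_i) · W · i = 748.2 × 1140 × 0.003075 = 2622 m³/day.

2620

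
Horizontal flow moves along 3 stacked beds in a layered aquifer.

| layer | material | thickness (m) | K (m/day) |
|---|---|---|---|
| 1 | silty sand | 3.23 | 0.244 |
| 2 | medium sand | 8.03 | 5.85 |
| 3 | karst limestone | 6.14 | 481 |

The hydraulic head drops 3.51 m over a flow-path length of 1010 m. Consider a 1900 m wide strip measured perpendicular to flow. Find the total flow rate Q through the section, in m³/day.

19800

Flow is parallel to layering, so each bed carries its own Darcy discharge and the transmissivities add.
Σ(K_i·b_i) = 0.244×3.23 + 5.85×8.03 + 481×6.14 = 3001 m²/day.
Hydraulic gradient i = Δh / L = 3.51 / 1010 = 0.003475.
Q = Σ(K_i·b_i) · W · i = 3001 × 1900 × 0.003475 = 19816 m³/day.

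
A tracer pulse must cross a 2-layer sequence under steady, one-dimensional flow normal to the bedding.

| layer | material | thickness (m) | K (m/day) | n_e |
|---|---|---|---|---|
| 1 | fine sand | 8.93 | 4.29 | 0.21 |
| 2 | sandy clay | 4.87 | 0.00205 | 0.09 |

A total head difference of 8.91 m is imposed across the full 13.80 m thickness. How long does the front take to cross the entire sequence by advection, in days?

With flow normal to the layers, continuity requires the same specific discharge q through every layer.
Σ(b_i/K_i) = 8.93/4.29 + 4.87/0.00205 = 2378 d.
q = Δh / Σ(b_i/K_i) = 8.91 / 2378 = 0.003747 m/day.
In each layer the seepage velocity is v_i = q/n_i, so the layer transit time is t_i = b_i·n_i / q:
  layer 1 (fine sand): t_1 = 8.93 × 0.21 / 0.003747 = 500.4 d
  layer 2 (sandy clay): t_2 = 4.87 × 0.09 / 0.003747 = 117.0 d
Total t = Σ t_i = 617.4 days.

617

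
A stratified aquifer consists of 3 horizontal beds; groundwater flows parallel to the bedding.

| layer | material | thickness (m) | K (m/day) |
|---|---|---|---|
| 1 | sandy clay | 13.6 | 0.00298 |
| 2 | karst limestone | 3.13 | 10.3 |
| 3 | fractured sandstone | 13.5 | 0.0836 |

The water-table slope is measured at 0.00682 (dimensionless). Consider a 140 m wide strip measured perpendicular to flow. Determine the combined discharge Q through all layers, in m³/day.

Flow is parallel to layering, so each bed carries its own Darcy discharge and the transmissivities add.
Σ(K_i·b_i) = 0.00298×13.6 + 10.3×3.13 + 0.0836×13.5 = 33.41 m²/day.
Hydraulic gradient i = 0.00682.
Q = Σ(K_i·b_i) · W · i = 33.41 × 140 × 0.006820 = 31.90 m³/day.

31.9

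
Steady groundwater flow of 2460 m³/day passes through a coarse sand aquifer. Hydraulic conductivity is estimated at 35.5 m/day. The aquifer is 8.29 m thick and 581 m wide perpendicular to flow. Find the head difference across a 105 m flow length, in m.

Cross-sectional area A = 581 × 8.29 = 4816 m².
From Q = K·A·i, i = Q / (K·A) = 2460 / (35.50 × 4816) = 0.01439.
Head loss Δh = i · L = 0.01439 × 105 = 1.511 m.

1.51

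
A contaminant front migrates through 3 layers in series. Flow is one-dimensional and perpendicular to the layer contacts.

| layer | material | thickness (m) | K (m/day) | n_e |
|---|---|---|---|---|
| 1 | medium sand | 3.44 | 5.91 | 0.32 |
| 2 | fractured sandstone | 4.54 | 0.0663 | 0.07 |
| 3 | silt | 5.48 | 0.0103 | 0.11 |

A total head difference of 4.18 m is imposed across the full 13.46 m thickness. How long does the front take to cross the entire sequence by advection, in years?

0.796

With flow normal to the layers, continuity requires the same specific discharge q through every layer.
Σ(b_i/K_i) = 3.44/5.91 + 4.54/0.0663 + 5.48/0.0103 = 601.1 d.
q = Δh / Σ(b_i/K_i) = 4.18 / 601.1 = 0.006954 m/day.
In each layer the seepage velocity is v_i = q/n_i, so the layer transit time is t_i = b_i·n_i / q:
  layer 1 (medium sand): t_1 = 3.44 × 0.32 / 0.006954 = 158.3 d
  layer 2 (fractured sandstone): t_2 = 4.54 × 0.07 / 0.006954 = 45.70 d
  layer 3 (silt): t_3 = 5.48 × 0.11 / 0.006954 = 86.68 d
Total t = Σ t_i = 290.7 days = 0.7958 years.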